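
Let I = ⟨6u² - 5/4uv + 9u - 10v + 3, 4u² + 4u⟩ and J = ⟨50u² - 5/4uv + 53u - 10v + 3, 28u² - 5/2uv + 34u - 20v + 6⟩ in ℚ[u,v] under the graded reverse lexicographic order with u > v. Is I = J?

Since reduced Gröbner bases are canonical representatives of ideals under a given ordering, it suffices to compute and compare them.
Buchberger on the first generating set:
f_1 = 6u² - 5/4uv + 9u - 10v + 3, LT = u².
f_2 = 4u² + 4u, LT = u².

S(f_1,f_2): lcm = u². S = -5/24uv + ½u - 5/3v + ½.
  reduce S modulo (f_1, f_2):
  remainder -5/24uv + ½u - 5/3v + ½ ≠ 0; add g_3 = -5/24uv + ½u - 5/3v + ½ to the basis.

S(f_1,g_3): lcm = u²v. S = -5/24uv² + 12/5u² - 13/2uv - 5/3v² + 12/5u + ½v.
  reduce S modulo (f_1, f_2, g_3):
  remainder -84/5u + 56v - 84/5 ≠ 0; add g_4 = -84/5u + 56v - 84/5 to the basis.

S(g_3,g_4): lcm = uv. S = 10/3v² - 12/5u + 7v - 12/5.
  reduce S modulo (f_1, f_2, g_3, g_4):
  remainder 10/3v² - v ≠ 0; add g_5 = 10/3v² - v to the basis.

The other S-polynomials (S(f_2,g_3), S(f_1,g_4), S(f_2,g_4), S(f_1,g_5), S(f_2,g_5), S(g_3,g_5), S(g_4,g_5)) all reduce to 0 modulo the current basis, so we have a Gröbner basis.
Inter-reduce: drop elements whose leading term is divisible by another's, tail-reduce, and make monic.
Reduced Gröbner basis: {v² - 3/10v, u - 10/3v + 1}.

Buchberger on the second generating set:
h_1 = 50u² - 5/4uv + 53u - 10v + 3, LT = u².
h_2 = 28u² - 5/2uv + 34u - 20v + 6, LT = u².

S(h_1,h_2): lcm = u². S = 9/140uv - 27/175u + 18/35v - 27/175.
  reduce S modulo (h_1, h_2):
  remainder 9/140uv - 27/175u + 18/35v - 27/175 ≠ 0; add k_3 = 9/140uv - 27/175u + 18/35v - 27/175 to the basis.

S(h_1,k_3): lcm = u²v. S = -1/40uv² + 12/5u² - 347/50uv - ⅕v² + 12/5u + 3/50v.
  reduce S modulo (h_1, h_2, k_3):
  remainder -84/5u + 56v - 84/5 ≠ 0; add k_4 = -84/5u + 56v - 84/5 to the basis.

S(k_3,k_4): lcm = uv. S = 10/3v² - 12/5u + 7v - 12/5.
  reduce S modulo (h_1, h_2, k_3, k_4):
  remainder 10/3v² - v ≠ 0; add k_5 = 10/3v² - v to the basis.

The other S-polynomials (S(h_2,k_3), S(h_1,k_4), S(h_2,k_4), S(h_1,k_5), S(h_2,k_5), S(k_3,k_5), S(k_4,k_5)) all reduce to 0 modulo the current basis, so we have a Gröbner basis.
Inter-reduce: drop elements whose leading term is divisible by another's, tail-reduce, and make monic.
Reduced Gröbner basis: {v² - 3/10v, u - 10/3v + 1}.

The two bases agree; hence the ideals are identical.

Yes, the ideals are equal.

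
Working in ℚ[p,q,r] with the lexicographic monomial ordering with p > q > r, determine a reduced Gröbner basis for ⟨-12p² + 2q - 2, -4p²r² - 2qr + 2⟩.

f_1 = -12p² + 2q - 2, LT = p².
f_2 = -4p²r² - 2qr + 2, LT = p²r².

S(f_1,f_2): lcm = p²r². S = -⅙qr² - ½qr + ⅙r² + ½.
  leading term qr²: no divisor's leading term divides it; move -⅙qr² to the remainder.
  leading term qr: no divisor's leading term divides it; move -½qr to the remainder.
  leading term r²: no divisor's leading term divides it; move ⅙r² to the remainder.
  leading term 1: no divisor's leading term divides it; move ½ to the remainder.
  remainder -⅙qr² - ½qr + ⅙r² + ½ ≠ 0; add g_3 = -⅙qr² - ½qr + ⅙r² + ½ to the basis.

The other S-polynomials (S(f_1,g_3), S(f_2,g_3)) all reduce to 0 modulo the current basis, so we have a Gröbner basis.
Inter-reduce: drop elements whose leading term is divisible by another's, tail-reduce, and make monic.

G = {p² - ⅙q + ⅙, qr² + 3qr - r² - 3}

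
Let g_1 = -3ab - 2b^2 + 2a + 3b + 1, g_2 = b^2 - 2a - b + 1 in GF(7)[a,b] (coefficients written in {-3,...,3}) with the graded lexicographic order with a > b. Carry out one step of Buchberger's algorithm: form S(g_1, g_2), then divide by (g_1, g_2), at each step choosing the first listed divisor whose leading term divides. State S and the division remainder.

S(g_1, g_2) = 3b^3 + 2a^2 - 2ab - b^2 - a + 2b; remainder on division = 2a^2 - 2a + 2.

lcm(LM(g_1), LM(g_2)) = ab^2.
S = (lcm/LT(g_1))·g_1 − (lcm/LT(g_2))·g_2 = 3b^3 + 2a^2 - 2ab - b^2 - a + 2b.
Reduce S modulo (g_1, g_2) in that order:
  leading term b^3: subtract (3b)·g_2 from 3b^3 + 2a^2 - 2ab - b^2 - a + 2b → 2a^2 - 3ab + 2b^2 - a - b
  leading term a^2: no divisor's leading term divides it; move 2a^2 to the remainder.
  leading term ab: subtract (1)·g_1 from -3ab + 2b^2 - a - b → -3b^2 - 3a + 3b - 1
  leading term b^2: subtract (-3)·g_2 from -3b^2 - 3a + 3b - 1 → -2a + 2
  leading term a: no divisor's leading term divides it; move -2a to the remainder.
  leading term 1: no divisor's leading term divides it; move 2 to the remainder.
The remainder 2a^2 - 2a + 2 is nonzero, so it would be added as the next basis element.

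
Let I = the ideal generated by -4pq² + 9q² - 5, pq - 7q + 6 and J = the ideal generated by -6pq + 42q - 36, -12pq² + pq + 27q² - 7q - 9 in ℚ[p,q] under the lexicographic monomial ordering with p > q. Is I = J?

For a fixed monomial order, each ideal has a unique reduced Gröbner basis; comparing bases decides equality.
Buchberger on the first generating set:
f_1 = -4pq² + 9q² - 5, LT = pq².
f_2 = pq - 7q + 6, LT = pq.

S(f_1,f_2): lcm = pq². S = 19/4q² - 6q + 5/4.
  leading term q²: no divisor's leading term divides it; move 19/4q² to the remainder.
  leading term q: no divisor's leading term divides it; move -6q to the remainder.
  leading term 1: no divisor's leading term divides it; move 5/4 to the remainder.
  remainder 19/4q² - 6q + 5/4 ≠ 0; add g_3 = 19/4q² - 6q + 5/4 to the basis.

S(f_1,g_3): lcm = pq². S = 24/19pq - 5/19p - 9/4q² + 5/4.
  leading term pq: subtract (24/19)·f_2 from 24/19pq - 5/19p - 9/4q² + 5/4 → -5/19p - 9/4q² + 168/19q - 481/76
  leading term p: no divisor's leading term divides it; move -5/19p to the remainder.
  leading term q²: subtract (-9/19)·g_3 from -9/4q² + 168/19q - 481/76 → 6q - 109/19
  leading term q: no divisor's leading term divides it; move 6q to the remainder.
  leading term 1: no divisor's leading term divides it; move -109/19 to the remainder.
  remainder -5/19p + 6q - 109/19 ≠ 0; add g_4 = -5/19p + 6q - 109/19 to the basis.

The other S-polynomials (S(f_2,g_3), S(f_1,g_4), S(f_2,g_4), S(g_3,g_4)) all reduce to 0 modulo the current basis, so we have a Gröbner basis.
Inter-reduce: drop elements whose leading term is divisible by another's, tail-reduce, and make monic.
Reduced Gröbner basis: {p - 114/5q + 109/5, q² - 24/19q + 5/19}.

Buchberger on the second generating set:
h_1 = -6pq + 42q - 36, LT = pq.
h_2 = -12pq² + pq + 27q² - 7q - 9, LT = pq².

S(h_1,h_2): lcm = pq². S = 1/12pq - 19/4q² + 65/12q - ¾.
  leading term pq: subtract (-1/72)·h_1 from 1/12pq - 19/4q² + 65/12q - ¾ → -19/4q² + 6q - 5/4
  leading term q²: no divisor's leading term divides it; move -19/4q² to the remainder.
  leading term q: no divisor's leading term divides it; move 6q to the remainder.
  leading term 1: no divisor's leading term divides it; move -5/4 to the remainder.
  remainder -19/4q² + 6q - 5/4 ≠ 0; add k_3 = -19/4q² + 6q - 5/4 to the basis.

S(h_1,k_3): lcm = pq². S = 24/19pq - 5/19p - 7q² + 6q.
  leading term pq: subtract (-4/19)·h_1 from 24/19pq - 5/19p - 7q² + 6q → -5/19p - 7q² + 282/19q - 144/19
  leading term p: no divisor's leading term divides it; move -5/19p to the remainder.
  leading term q²: subtract (28/19)·k_3 from -7q² + 282/19q - 144/19 → 6q - 109/19
  leading term q: no divisor's leading term divides it; move 6q to the remainder.
  leading term 1: no divisor's leading term divides it; move -109/19 to the remainder.
  remainder -5/19p + 6q - 109/19 ≠ 0; add k_4 = -5/19p + 6q - 109/19 to the basis.

The other S-polynomials (S(h_2,k_3), S(h_1,k_4), S(h_2,k_4), S(k_3,k_4)) all reduce to 0 modulo the current basis, so we have a Gröbner basis.
Inter-reduce: drop elements whose leading term is divisible by another's, tail-reduce, and make monic.
Reduced Gröbner basis: {p - 114/5q + 109/5, q² - 24/19q + 5/19}.

Same reduced basis, so the two generating sets span the same ideal.

Yes, the ideals are equal.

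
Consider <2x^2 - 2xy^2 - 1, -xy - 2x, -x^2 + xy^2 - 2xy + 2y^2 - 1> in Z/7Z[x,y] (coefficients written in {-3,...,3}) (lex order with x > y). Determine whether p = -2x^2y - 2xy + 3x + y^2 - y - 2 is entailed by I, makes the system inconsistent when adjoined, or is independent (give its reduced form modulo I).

Adjoining -2x^2y - 2xy + 3x + y^2 - y - 2 makes the ideal the whole ring: the system is inconsistent.

First compute the reduced Gröbner basis of I by Buchberger's algorithm.
f_1 = 2x^2 - 2xy^2 - 1, LT = x^2.
f_2 = -xy - 2x, LT = xy.
f_3 = -x^2 + xy^2 - 2xy + 2y^2 - 1, LT = x^2.

S(f_1,f_2): lcm = x^2y. S = -2x^2 - xy^3 + 3y.
  leading term x^2: subtract (-1)·f_1 from -2x^2 - xy^3 + 3y → -xy^3 - 2xy^2 + 3y - 1
  leading term xy^3: subtract (y^2)·f_2 from -xy^3 - 2xy^2 + 3y - 1 → 3y - 1
  leading term y: no divisor's leading term divides it; move 3y to the remainder.
  leading term 1: no divisor's leading term divides it; move -1 to the remainder.
  remainder 3y - 1 ≠ 0; add h_4 = 3y - 1 to the basis.

S(f_1,f_3): lcm = x^2. S = -2xy + 2y^2 + 2.
  leading term xy: subtract (2)·f_2 from -2xy + 2y^2 + 2 → -3x + 2y^2 + 2
  leading term x: no divisor's leading term divides it; move -3x to the remainder.
  leading term y^2: subtract (3y)·h_4 from 2y^2 + 2 → 3y + 2
  leading term y: subtract (1)·h_4 from 3y + 2 → 3
  leading term 1: no divisor's leading term divides it; move 3 to the remainder.
  remainder -3x + 3 ≠ 0; add h_5 = -3x + 3 to the basis.

S(f_2,f_3): lcm = x^2y. S = 2x^2 + xy^3 - 2xy^2 + 2y^3 - y.
  leading term x^2: subtract (1)·f_1 from 2x^2 + xy^3 - 2xy^2 + 2y^3 - y → xy^3 + 2y^3 - y + 1
  leading term xy^3: subtract (-y^2)·f_2 from xy^3 + 2y^3 - y + 1 → -2xy^2 + 2y^3 - y + 1
  leading term xy^2: subtract (2y)·f_2 from -2xy^2 + 2y^3 - y + 1 → -3xy + 2y^3 - y + 1
  leading term xy: subtract (3)·f_2 from -3xy + 2y^3 - y + 1 → -x + 2y^3 - y + 1
  leading term x: subtract (-2)·h_5 from -x + 2y^3 - y + 1 → 2y^3 - y
  leading term y^3: subtract (3y^2)·h_4 from 2y^3 - y → 3y^2 - y
  leading term y^2: subtract (y)·h_4 from 3y^2 - y → 0
  remainder 0.

S(f_1,h_4): leading monomials are coprime, so the S-polynomial reduces to 0 (Buchberger's first criterion).
S(f_2,h_4): lcm = xy. S = 0.
  remainder 0.

S(f_3,h_4): leading monomials are coprime, so the S-polynomial reduces to 0 (Buchberger's first criterion).
S(f_1,h_5): lcm = x^2. S = -xy^2 + x + 3.
  leading term xy^2: subtract (y)·f_2 from -xy^2 + x + 3 → 2xy + x + 3
  leading term xy: subtract (-2)·f_2 from 2xy + x + 3 → -3x + 3
  leading term x: subtract (1)·h_5 from -3x + 3 → 0
  remainder 0.

S(f_2,h_5): lcm = xy. S = 2x + y.
  leading term x: subtract (-3)·h_5 from 2x + y → y + 2
  leading term y: subtract (-2)·h_4 from y + 2 → 0
  remainder 0.

S(f_3,h_5): lcm = x^2. S = -xy^2 + 2xy + x - 2y^2 + 1.
  leading term xy^2: subtract (y)·f_2 from -xy^2 + 2xy + x - 2y^2 + 1 → -3xy + x - 2y^2 + 1
  leading term xy: subtract (3)·f_2 from -3xy + x - 2y^2 + 1 → -2y^2 + 1
  leading term y^2: subtract (-3y)·h_4 from -2y^2 + 1 → -3y + 1
  leading term y: subtract (-1)·h_4 from -3y + 1 → 0
  remainder 0.

S(h_4,h_5): leading monomials are coprime, so the S-polynomial reduces to 0 (Buchberger's first criterion).
Every S-polynomial of the final basis reduces to 0, so we have a Gröbner basis.
Inter-reduce: drop elements whose leading term is divisible by another's, tail-reduce, and make monic.
Reduced Gröbner basis: {x - 1, y + 2}.
Label its elements g_1 = x - 1, g_2 = y + 2.

Reduce p = -2x^2y - 2xy + 3x + y^2 - y - 2 modulo G:
  leading term x^2y: subtract (-2xy)·g_1 from -2x^2y - 2xy + 3x + y^2 - y - 2 → 3xy + 3x + y^2 - y - 2
  leading term xy: subtract (3y)·g_1 from 3xy + 3x + y^2 - y - 2 → 3x + y^2 + 2y - 2
  leading term x: subtract (3)·g_1 from 3x + y^2 + 2y - 2 → y^2 + 2y + 1
  leading term y^2: subtract (y)·g_2 from y^2 + 2y + 1 → 1
  leading term 1: no divisor's leading term divides it; move 1 to the remainder.
  normal form = 1.
The normal form is nonzero, so p ∉ I. Since p minus its normal form lies in I, I + (p) = I + (r) where r = 1; decide whether this ideal is the whole ring.
Here r = 1 is a nonzero constant, hence a unit: 1 ∈ I + (p), the Gröbner basis of I + (p) is {1}, and the enlarged system has no common solution — adjoining p is inconsistent.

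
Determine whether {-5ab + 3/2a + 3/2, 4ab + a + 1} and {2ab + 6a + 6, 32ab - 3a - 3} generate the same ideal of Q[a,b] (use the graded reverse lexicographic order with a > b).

Yes, the ideals are equal.

For a fixed monomial order, each ideal has a unique reduced Gröbner basis; comparing bases decides equality.
Buchberger on the first generating set:
f_1 = -5ab + 3/2a + 3/2, LT = ab.
f_2 = 4ab + a + 1, LT = ab.

S(f_1,f_2): lcm = ab. S = -11/20a - 11/20.
  leading term a: no divisor's leading term divides it; move -11/20a to the remainder.
  leading term 1: no divisor's leading term divides it; move -11/20 to the remainder.
  remainder -11/20a - 11/20 ≠ 0; add g_3 = -11/20a - 11/20 to the basis.

S(f_1,g_3): lcm = ab. S = -3/10a - b - 3/10.
  leading term a: subtract (6/11)·g_3 from -3/10a - b - 3/10 → -b
  leading term b: no divisor's leading term divides it; move -b to the remainder.
  remainder -b ≠ 0; add g_4 = -b to the basis.

The other S-polynomials (S(f_2,g_3), S(f_1,g_4), S(f_2,g_4), S(g_3,g_4)) all reduce to 0 modulo the current basis, so we have a Gröbner basis.
Inter-reduce: drop elements whose leading term is divisible by another's, tail-reduce, and make monic.
Reduced Gröbner basis: {a + 1, b}.

Buchberger on the second generating set:
h_1 = 2ab + 6a + 6, LT = ab.
h_2 = 32ab - 3a - 3, LT = ab.

S(h_1,h_2): lcm = ab. S = 99/32a + 99/32.
  leading term a: no divisor's leading term divides it; move 99/32a to the remainder.
  leading term 1: no divisor's leading term divides it; move 99/32 to the remainder.
  remainder 99/32a + 99/32 ≠ 0; add k_3 = 99/32a + 99/32 to the basis.

S(h_1,k_3): lcm = ab. S = 3a - b + 3.
  leading term a: subtract (32/33)·k_3 from 3a - b + 3 → -b
  leading term b: no divisor's leading term divides it; move -b to the remainder.
  remainder -b ≠ 0; add k_4 = -b to the basis.

The other S-polynomials (S(h_2,k_3), S(h_1,k_4), S(h_2,k_4), S(k_3,k_4)) all reduce to 0 modulo the current basis, so we have a Gröbner basis.
Inter-reduce: drop elements whose leading term is divisible by another's, tail-reduce, and make monic.
Reduced Gröbner basis: {a + 1, b}.

Same reduced basis, so the two generating sets span the same ideal.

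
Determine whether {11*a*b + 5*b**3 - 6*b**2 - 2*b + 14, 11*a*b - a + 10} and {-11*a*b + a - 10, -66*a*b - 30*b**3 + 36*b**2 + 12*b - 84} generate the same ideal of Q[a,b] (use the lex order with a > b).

Equality of ideals is decidable: compute both reduced Gröbner bases (unique for the ordering) and check whether they agree.
Buchberger on the first generating set:
f_1 = 11*a*b + 5*b**3 - 6*b**2 - 2*b + 14, LT = a*b.
f_2 = 11*a*b - a + 10, LT = a*b.

S(f_1,f_2): lcm = a*b. S = 1/11*a + 5/11*b**3 - 6/11*b**2 - 2/11*b + 4/11.
  leading term a: no divisor's leading term divides it; move 1/11*a to the remainder.
  leading term b**3: no divisor's leading term divides it; move 5/11*b**3 to the remainder.
  leading term b**2: no divisor's leading term divides it; move -6/11*b**2 to the remainder.
  leading term b: no divisor's leading term divides it; move -2/11*b to the remainder.
  leading term 1: no divisor's leading term divides it; move 4/11 to the remainder.
  remainder 1/11*a + 5/11*b**3 - 6/11*b**2 - 2/11*b + 4/11 ≠ 0; add g_3 = 1/11*a + 5/11*b**3 - 6/11*b**2 - 2/11*b + 4/11 to the basis.

S(f_1,g_3): lcm = a*b. S = -5*b**4 + 71/11*b**3 + 16/11*b**2 - 46/11*b + 14/11.
  leading term b**4: no divisor's leading term divides it; move -5*b**4 to the remainder.
  leading term b**3: no divisor's leading term divides it; move 71/11*b**3 to the remainder.
  leading term b**2: no divisor's leading term divides it; move 16/11*b**2 to the remainder.
  leading term b: no divisor's leading term divides it; move -46/11*b to the remainder.
  leading term 1: no divisor's leading term divides it; move 14/11 to the remainder.
  remainder -5*b**4 + 71/11*b**3 + 16/11*b**2 - 46/11*b + 14/11 ≠ 0; add g_4 = -5*b**4 + 71/11*b**3 + 16/11*b**2 - 46/11*b + 14/11 to the basis.

The other S-polynomials (S(f_2,g_3), S(f_1,g_4), S(f_2,g_4), S(g_3,g_4)) all reduce to 0 modulo the current basis, so we have a Gröbner basis.
Inter-reduce: drop elements whose leading term is divisible by another's, tail-reduce, and make monic.
Reduced Gröbner basis: {a + 5*b**3 - 6*b**2 - 2*b + 4, b**4 - 71/55*b**3 - 16/55*b**2 + 46/55*b - 14/55}.

Buchberger on the second generating set:
h_1 = -11*a*b + a - 10, LT = a*b.
h_2 = -66*a*b - 30*b**3 + 36*b**2 + 12*b - 84, LT = a*b.

S(h_1,h_2): lcm = a*b. S = -1/11*a - 5/11*b**3 + 6/11*b**2 + 2/11*b - 4/11.
  leading term a: no divisor's leading term divides it; move -1/11*a to the remainder.
  leading term b**3: no divisor's leading term divides it; move -5/11*b**3 to the remainder.
  leading term b**2: no divisor's leading term divides it; move 6/11*b**2 to the remainder.
  leading term b: no divisor's leading term divides it; move 2/11*b to the remainder.
  leading term 1: no divisor's leading term divides it; move -4/11 to the remainder.
  remainder -1/11*a - 5/11*b**3 + 6/11*b**2 + 2/11*b - 4/11 ≠ 0; add k_3 = -1/11*a - 5/11*b**3 + 6/11*b**2 + 2/11*b - 4/11 to the basis.

S(h_1,k_3): lcm = a*b. S = -1/11*a - 5*b**4 + 6*b**3 + 2*b**2 - 4*b + 10/11.
  leading term a: subtract (1)·k_3 from -1/11*a - 5*b**4 + 6*b**3 + 2*b**2 - 4*b + 10/11 → -5*b**4 + 71/11*b**3 + 16/11*b**2 - 46/11*b + 14/11
  leading term b**4: no divisor's leading term divides it; move -5*b**4 to the remainder.
  leading term b**3: no divisor's leading term divides it; move 71/11*b**3 to the remainder.
  leading term b**2: no divisor's leading term divides it; move 16/11*b**2 to the remainder.
  leading term b: no divisor's leading term divides it; move -46/11*b to the remainder.
  leading term 1: no divisor's leading term divides it; move 14/11 to the remainder.
  remainder -5*b**4 + 71/11*b**3 + 16/11*b**2 - 46/11*b + 14/11 ≠ 0; add k_4 = -5*b**4 + 71/11*b**3 + 16/11*b**2 - 46/11*b + 14/11 to the basis.

The other S-polynomials (S(h_2,k_3), S(h_1,k_4), S(h_2,k_4), S(k_3,k_4)) all reduce to 0 modulo the current basis, so we have a Gröbner basis.
Inter-reduce: drop elements whose leading term is divisible by another's, tail-reduce, and make monic.
Reduced Gröbner basis: {a + 5*b**3 - 6*b**2 - 2*b + 4, b**4 - 71/55*b**3 - 16/55*b**2 + 46/55*b - 14/55}.

These coincide, so the ideals are equal.

Yes, the ideals are equal.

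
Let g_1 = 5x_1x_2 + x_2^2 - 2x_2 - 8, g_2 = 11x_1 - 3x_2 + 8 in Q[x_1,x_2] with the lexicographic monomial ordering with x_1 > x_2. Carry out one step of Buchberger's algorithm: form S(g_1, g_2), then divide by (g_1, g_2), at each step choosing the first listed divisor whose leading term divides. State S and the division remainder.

lcm(LM(g_1), LM(g_2)) = x_1x_2.
S = (lcm/LT(g_1))·g_1 − (lcm/LT(g_2))·g_2 = 26/55x_2^2 - 62/55x_2 - 8/5.
Reduce S modulo (g_1, g_2) in that order:
  leading term x_2^2: no divisor's leading term divides it; move 26/55x_2^2 to the remainder.
  leading term x_2: no divisor's leading term divides it; move -62/55x_2 to the remainder.
  leading term 1: no divisor's leading term divides it; move -8/5 to the remainder.
The remainder 26/55x_2^2 - 62/55x_2 - 8/5 is nonzero, so it would be added as the next basis element.

S(g_1, g_2) = 26/55x_2^2 - 62/55x_2 - 8/5; remainder on division = 26/55x_2^2 - 62/55x_2 - 8/5.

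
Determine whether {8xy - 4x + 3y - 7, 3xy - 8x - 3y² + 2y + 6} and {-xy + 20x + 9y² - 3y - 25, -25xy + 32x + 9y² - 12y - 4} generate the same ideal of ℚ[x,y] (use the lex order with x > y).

Yes, the ideals are equal.

For a fixed monomial order, each ideal has a unique reduced Gröbner basis; comparing bases decides equality.
Buchberger on the first generating set:
f_1 = 8xy - 4x + 3y - 7, LT = xy.
f_2 = 3xy - 8x - 3y² + 2y + 6, LT = xy.

S(f_1,f_2): lcm = xy. S = 13/6x + y² - 7/24y - 23/8.
  reduce S modulo (f_1, f_2):
  remainder 13/6x + y² - 7/24y - 23/8 ≠ 0; add g_3 = 13/6x + y² - 7/24y - 23/8 to the basis.

S(f_1,g_3): lcm = xy. S = -½x - 6/13y³ + 7/52y² + 177/104y - ⅞.
  reduce S modulo (f_1, f_2, g_3):
  remainder -6/13y³ + 19/52y² + 85/52y - 20/13 ≠ 0; add g_4 = -6/13y³ + 19/52y² + 85/52y - 20/13 to the basis.

The other S-polynomials (S(f_2,g_3), S(f_1,g_4), S(f_2,g_4), S(g_3,g_4)) all reduce to 0 modulo the current basis, so we have a Gröbner basis.
Inter-reduce: drop elements whose leading term is divisible by another's, tail-reduce, and make monic.
Reduced Gröbner basis: {x + 6/13y² - 7/52y - 69/52, y³ - 19/24y² - 85/24y + 10/3}.

Buchberger on the second generating set:
h_1 = -xy + 20x + 9y² - 3y - 25, LT = xy.
h_2 = -25xy + 32x + 9y² - 12y - 4, LT = xy.

S(h_1,h_2): lcm = xy. S = -468/25x - 216/25y² + 63/25y + 621/25.
  reduce S modulo (h_1, h_2):
  remainder -468/25x - 216/25y² + 63/25y + 621/25 ≠ 0; add k_3 = -468/25x - 216/25y² + 63/25y + 621/25 to the basis.

S(h_1,k_3): lcm = xy. S = -20x - 6/13y³ - 461/52y² + 225/52y + 25.
  reduce S modulo (h_1, h_2, k_3):
  remainder -6/13y³ + 19/52y² + 85/52y - 20/13 ≠ 0; add k_4 = -6/13y³ + 19/52y² + 85/52y - 20/13 to the basis.

The other S-polynomials (S(h_2,k_3), S(h_1,k_4), S(h_2,k_4), S(k_3,k_4)) all reduce to 0 modulo the current basis, so we have a Gröbner basis.
Inter-reduce: drop elements whose leading term is divisible by another's, tail-reduce, and make monic.
Reduced Gröbner basis: {x + 6/13y² - 7/52y - 69/52, y³ - 19/24y² - 85/24y + 10/3}.

Same reduced basis, so the two generating sets span the same ideal.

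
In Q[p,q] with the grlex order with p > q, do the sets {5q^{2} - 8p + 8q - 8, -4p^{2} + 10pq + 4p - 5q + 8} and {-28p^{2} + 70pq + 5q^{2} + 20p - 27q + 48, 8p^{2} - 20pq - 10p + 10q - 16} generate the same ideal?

For a fixed monomial order, each ideal has a unique reduced Gröbner basis; comparing bases decides equality.
Buchberger on the first generating set:
f_1 = 5q^{2} - 8p + 8q - 8, LT = q^{2}.
f_2 = -4p^{2} + 10pq + 4p - 5q + 8, LT = p^{2}.

The S-polynomials (S(f_1,f_2)) all reduce to 0 modulo the current basis, so we have a Gröbner basis.
Inter-reduce: drop elements whose leading term is divisible by another's, tail-reduce, and make monic.
Reduced Gröbner basis: {p^{2} - \tfrac{5}{2}pq - p + \tfrac{5}{4}q - 2, q^{2} - \tfrac{8}{5}p + \tfrac{8}{5}q - \tfrac{8}{5}}.

Buchberger on the second generating set:
h_1 = -28p^{2} + 70pq + 5q^{2} + 20p - 27q + 48, LT = p^{2}.
h_2 = 8p^{2} - 20pq - 10p + 10q - 16, LT = p^{2}.

S(h_1,h_2): lcm = p^{2}. S = -\tfrac{5}{28}q^{2} + \tfrac{15}{28}p - \tfrac{2}{7}q + \tfrac{2}{7}.
  leading term q^{2}: no divisor's leading term divides it; move -\tfrac{5}{28}q^{2} to the remainder.
  leading term p: no divisor's leading term divides it; move \tfrac{15}{28}p to the remainder.
  leading term q: no divisor's leading term divides it; move -\tfrac{2}{7}q to the remainder.
  leading term 1: no divisor's leading term divides it; move \tfrac{2}{7} to the remainder.
  remainder -\tfrac{5}{28}q^{2} + \tfrac{15}{28}p - \tfrac{2}{7}q + \tfrac{2}{7} ≠ 0; add k_3 = -\tfrac{5}{28}q^{2} + \tfrac{15}{28}p - \tfrac{2}{7}q + \tfrac{2}{7} to the basis.

The other S-polynomials (S(h_1,k_3), S(h_2,k_3)) all reduce to 0 modulo the current basis, so we have a Gröbner basis.
Inter-reduce: drop elements whose leading term is divisible by another's, tail-reduce, and make monic.
Reduced Gröbner basis: {p^{2} - \tfrac{5}{2}pq - \tfrac{5}{4}p + \tfrac{5}{4}q - 2, q^{2} - 3p + \tfrac{8}{5}q - \tfrac{8}{5}}.

The bases are distinct; the ideals are different.

No, the ideals differ.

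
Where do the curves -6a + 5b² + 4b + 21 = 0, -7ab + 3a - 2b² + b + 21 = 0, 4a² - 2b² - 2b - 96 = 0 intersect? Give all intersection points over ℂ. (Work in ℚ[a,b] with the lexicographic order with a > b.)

Compute a lex Gröbner basis by Buchberger's algorithm.
f_1 = -6a + 5b² + 4b + 21, LT = a.
f_2 = -7ab + 3a - 2b² + b + 21, LT = ab.
f_3 = 4a² - 2b² - 2b - 96, LT = a².

S(f_1,f_2): lcm = ab. S = 3/7a - ⅚b³ - 20/21b² - 47/14b + 3.
  leading term a: subtract (-1/14)·f_1 from 3/7a - ⅚b³ - 20/21b² - 47/14b + 3 → -⅚b³ - 25/42b² - 43/14b + 9/2
  leading term b³: no divisor's leading term divides it; move -⅚b³ to the remainder.
  leading term b²: no divisor's leading term divides it; move -25/42b² to the remainder.
  leading term b: no divisor's leading term divides it; move -43/14b to the remainder.
  leading term 1: no divisor's leading term divides it; move 9/2 to the remainder.
  remainder -⅚b³ - 25/42b² - 43/14b + 9/2 ≠ 0; add h_4 = -⅚b³ - 25/42b² - 43/14b + 9/2 to the basis.

S(f_1,f_3): lcm = a². S = -⅚ab² - ⅔ab - 7/2a + ½b² + ½b + 24.
  leading term ab²: subtract (5/36b²)·f_1 from -⅚ab² - ⅔ab - 7/2a + ½b² + ½b + 24 → -⅔ab - 7/2a - 25/36b⁴ - 5/9b³ - 29/12b² + ½b + 24
  leading term ab: subtract (1/9b)·f_1 from -⅔ab - 7/2a - 25/36b⁴ - 5/9b³ - 29/12b² + ½b + 24 → -7/2a - 25/36b⁴ - 10/9b³ - 103/36b² - 11/6b + 24
  leading term a: subtract (7/12)·f_1 from -7/2a - 25/36b⁴ - 10/9b³ - 103/36b² - 11/6b + 24 → -25/36b⁴ - 10/9b³ - 52/9b² - 25/6b + 47/4
  leading term b⁴: subtract (⅚b)·h_4 from -25/36b⁴ - 10/9b³ - 52/9b² - 25/6b + 47/4 → -155/252b³ - 811/252b² - 95/12b + 47/4
  leading term b³: subtract (31/42)·h_4 from -155/252b³ - 811/252b² - 95/12b + 47/4 → -817/294b² - 1661/294b + 59/7
  leading term b²: no divisor's leading term divides it; move -817/294b² to the remainder.
  leading term b: no divisor's leading term divides it; move -1661/294b to the remainder.
  leading term 1: no divisor's leading term divides it; move 59/7 to the remainder.
  remainder -817/294b² - 1661/294b + 59/7 ≠ 0; add h_5 = -817/294b² - 1661/294b + 59/7 to the basis.

S(f_2,f_3): lcm = a²b. S = -3/7a² + 2/7ab² - 1/7ab - 3a + ½b³ + ½b² + 24b.
  leading term a²: subtract (1/14a)·f_1 from -3/7a² + 2/7ab² - 1/7ab - 3a + ½b³ + ½b² + 24b → -1/14ab² - 3/7ab - 9/2a + ½b³ + ½b² + 24b
  leading term ab²: subtract (1/84b²)·f_1 from -1/14ab² - 3/7ab - 9/2a + ½b³ + ½b² + 24b → -3/7ab - 9/2a - 5/84b⁴ + 19/42b³ + ¼b² + 24b
  leading term ab: subtract (1/14b)·f_1 from -3/7ab - 9/2a - 5/84b⁴ + 19/42b³ + ¼b² + 24b → -9/2a - 5/84b⁴ + 2/21b³ - 1/28b² + 45/2b
  leading term a: subtract (¾)·f_1 from -9/2a - 5/84b⁴ + 2/21b³ - 1/28b² + 45/2b → -5/84b⁴ + 2/21b³ - 53/14b² + 39/2b - 63/4
  leading term b⁴: subtract (1/14b)·h_4 from -5/84b⁴ + 2/21b³ - 53/14b² + 39/2b - 63/4 → 27/196b³ - 699/196b² + 537/28b - 63/4
  leading term b³: subtract (-81/490)·h_4 from 27/196b³ - 699/196b² + 537/28b - 63/4 → -1257/343b² + 64041/3430b - 7353/490
  leading term b²: subtract (7542/5719)·h_5 from -1257/343b² + 64041/3430b - 7353/490 → 1493883/57190b - 1493883/57190
  leading term b: no divisor's leading term divides it; move 1493883/57190b to the remainder.
  leading term 1: no divisor's leading term divides it; move -1493883/57190 to the remainder.
  remainder 1493883/57190b - 1493883/57190 ≠ 0; add h_6 = 1493883/57190b - 1493883/57190 to the basis.

S(f_1,h_4): leading monomials are coprime, so the S-polynomial reduces to 0 (Buchberger's first criterion).
S(f_2,h_4): lcm = ab³. S = -8/7ab² - 129/35ab + 27/5a + 2/7b⁴ - 1/7b³ - 3b².
  leading term ab²: subtract (4/21b²)·f_1 from -8/7ab² - 129/35ab + 27/5a + 2/7b⁴ - 1/7b³ - 3b² → -129/35ab + 27/5a - ⅔b⁴ - 19/21b³ - 7b²
  leading term ab: subtract (43/70b)·f_1 from -129/35ab + 27/5a - ⅔b⁴ - 19/21b³ - 7b² → 27/5a - ⅔b⁴ - 167/42b³ - 331/35b² - 129/10b
  leading term a: subtract (-9/10)·f_1 from 27/5a - ⅔b⁴ - 167/42b³ - 331/35b² - 129/10b → -⅔b⁴ - 167/42b³ - 347/70b² - 93/10b + 189/10
  leading term b⁴: subtract (⅘b)·h_4 from -⅔b⁴ - 167/42b³ - 347/70b² - 93/10b + 189/10 → -7/2b³ - 5/2b² - 129/10b + 189/10
  leading term b³: subtract (21/5)·h_4 from -7/2b³ - 5/2b² - 129/10b + 189/10 → 0
  remainder 0.

S(f_3,h_4): leading monomials are coprime, so the S-polynomial reduces to 0 (Buchberger's first criterion).
S(f_1,h_5): leading monomials are coprime, so the S-polynomial reduces to 0 (Buchberger's first criterion).
S(f_2,h_5): lcm = ab². S = -14078/5719ab + 2478/817a + 2/7b³ - 1/7b² - 3b.
  leading term ab: subtract (7039/17157b)·f_1 from -14078/5719ab + 2478/817a + 2/7b³ - 1/7b² - 3b → 2478/817a - 30293/17157b³ - 30607/17157b² - 9490/817b
  leading term a: subtract (-413/817)·f_1 from 2478/817a - 30293/17157b³ - 30607/17157b² - 9490/817b → -30293/17157b³ + 12758/17157b² - 7838/817b + 8673/817
  leading term b³: subtract (60586/28595)·h_4 from -30293/17157b³ + 12758/17157b² - 7838/817b + 8673/817 → 80257/40033b² - 617711/200165b + 30918/28595
  leading term b²: subtract (-481542/667489)·h_5 from 80257/40033b² - 617711/200165b + 30918/28595 → -23902128/3337445b + 23902128/3337445
  leading term b: subtract (-224/817)·h_6 from -23902128/3337445b + 23902128/3337445 → 0
  remainder 0.

S(f_3,h_5): leading monomials are coprime, so the S-polynomial reduces to 0 (Buchberger's first criterion).
S(h_4,h_5): lcm = b³. S = -7542/5719b² + 192123/28595b - 27/5.
  leading term b²: subtract (316764/667489)·h_5 from -7542/5719b² + 192123/28595b - 27/5 → 31371543/3337445b - 31371543/3337445
  leading term b: subtract (294/817)·h_6 from 31371543/3337445b - 31371543/3337445 → 0
  remainder 0.

S(f_1,h_6): leading monomials are coprime, so the S-polynomial reduces to 0 (Buchberger's first criterion).
S(f_2,h_6): lcm = ab. S = 4/7a + 2/7b² - 1/7b - 3.
  leading term a: subtract (-2/21)·f_1 from 4/7a + 2/7b² - 1/7b - 3 → 16/21b² + 5/21b - 1
  leading term b²: subtract (-224/817)·h_5 from 16/21b² + 5/21b - 1 → -1071/817b + 1071/817
  leading term b: subtract (-8330/165987)·h_6 from -1071/817b + 1071/817 → 0
  remainder 0.

S(f_3,h_6): leading monomials are coprime, so the S-polynomial reduces to 0 (Buchberger's first criterion).
S(h_4,h_6): lcm = b³. S = 12/7b² + 129/35b - 27/5.
  leading term b²: subtract (-504/817)·h_5 from 12/7b² + 129/35b - 27/5 → 819/4085b - 819/4085
  leading term b: subtract (1274/165987)·h_6 from 819/4085b - 819/4085 → 0
  remainder 0.

S(h_5,h_6): lcm = b². S = 2478/817b - 2478/817.
  leading term b: subtract (57820/497961)·h_6 from 2478/817b - 2478/817 → 0
  remainder 0.

Every S-polynomial of the final basis reduces to 0, so we have a Gröbner basis.
Inter-reduce: drop elements whose leading term is divisible by another's, tail-reduce, and make monic.
Reduced Gröbner basis: {a - 5, b - 1}.

Elimination: the polynomial b - 1 lies in the elimination ideal for b, so b ∈ {1}. For each such b, the remaining basis elements (now univariate) give the rest of the solution.
  b = 1: the earlier basis element becomes a - 5 = 0, giving a = 5 — point (5, 1).
Check: every point annihilates each of the original generators.

{(5, 1)}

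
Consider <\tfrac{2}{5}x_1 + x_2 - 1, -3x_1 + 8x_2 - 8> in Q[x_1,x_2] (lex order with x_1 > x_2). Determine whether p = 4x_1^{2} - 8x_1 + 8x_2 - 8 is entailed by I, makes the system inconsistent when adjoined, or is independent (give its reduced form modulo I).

4x_1^{2} - 8x_1 + 8x_2 - 8 lies in I (it reduces to 0).

First compute the reduced Gröbner basis of I by Buchberger's algorithm.
f_1 = \tfrac{2}{5}x_1 + x_2 - 1, LT = x_1.
f_2 = -3x_1 + 8x_2 - 8, LT = x_1.

S(f_1,f_2): lcm = x_1. S = \tfrac{31}{6}x_2 - \tfrac{31}{6}.
  leading term x_2: no divisor's leading term divides it; move \tfrac{31}{6}x_2 to the remainder.
  leading term 1: no divisor's leading term divides it; move -\tfrac{31}{6} to the remainder.
  remainder \tfrac{31}{6}x_2 - \tfrac{31}{6} ≠ 0; add h_3 = \tfrac{31}{6}x_2 - \tfrac{31}{6} to the basis.

The other S-polynomials (S(f_1,h_3), S(f_2,h_3)) all reduce to 0 modulo the current basis, so we have a Gröbner basis.
Inter-reduce: drop elements whose leading term is divisible by another's, tail-reduce, and make monic.
Reduced Gröbner basis: {x_1, x_2 - 1}.
Label its elements g_1 = x_1, g_2 = x_2 - 1.

Reduce p = 4x_1^{2} - 8x_1 + 8x_2 - 8 modulo G:
  leading term x_1^{2}: subtract (4x_1)·g_1 from 4x_1^{2} - 8x_1 + 8x_2 - 8 → -8x_1 + 8x_2 - 8
  leading term x_1: subtract (-8)·g_1 from -8x_1 + 8x_2 - 8 → 8x_2 - 8
  leading term x_2: subtract (8)·g_2 from 8x_2 - 8 → 0
  normal form = 0.
Since the normal form is 0, p ∈ I.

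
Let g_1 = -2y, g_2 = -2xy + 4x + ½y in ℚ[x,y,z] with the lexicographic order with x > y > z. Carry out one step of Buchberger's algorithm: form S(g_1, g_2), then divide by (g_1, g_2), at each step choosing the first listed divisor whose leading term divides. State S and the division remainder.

lcm(LM(g_1), LM(g_2)) = xy.
S = (lcm/LT(g_1))·g_1 − (lcm/LT(g_2))·g_2 = 2x + ¼y.
Reduce S modulo (g_1, g_2) in that order:
  leading term x: no divisor's leading term divides it; move 2x to the remainder.
  leading term y: subtract (-⅛)·g_1 from ¼y → 0
The remainder 2x is nonzero, so it would be added as the next basis element.

S(g_1, g_2) = 2x + ¼y; remainder on division = 2x.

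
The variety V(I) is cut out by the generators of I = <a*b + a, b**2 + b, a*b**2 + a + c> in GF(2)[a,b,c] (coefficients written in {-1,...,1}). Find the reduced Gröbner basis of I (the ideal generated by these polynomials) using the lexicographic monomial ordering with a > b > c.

G = {a*b + a, b**2 + b, c}

f_1 = a*b + a, LT = a*b.
f_2 = b**2 + b, LT = b**2.
f_3 = a*b**2 + a + c, LT = a*b**2.

S(f_1,f_3): lcm = a*b**2. S = a*b + a + c.
  leading term a*b: subtract (1)·f_1 from a*b + a + c → c
  leading term c: no divisor's leading term divides it; move c to the remainder.
  remainder c ≠ 0; add g_4 = c to the basis.

The other S-polynomials (S(f_1,f_2), S(f_2,f_3), S(f_1,g_4), S(f_2,g_4), S(f_3,g_4)) all reduce to 0 modulo the current basis, so we have a Gröbner basis.
Inter-reduce: drop elements whose leading term is divisible by another's, tail-reduce, and make monic.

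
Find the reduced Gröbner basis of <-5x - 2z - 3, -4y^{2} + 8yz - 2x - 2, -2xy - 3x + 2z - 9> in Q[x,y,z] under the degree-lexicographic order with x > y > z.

f_1 = -5x - 2z - 3, LT = x.
f_2 = -4y^{2} + 8yz - 2x - 2, LT = y^{2}.
f_3 = -2xy - 3x + 2z - 9, LT = xy.

S(f_1,f_2): leading monomials are coprime, so the S-polynomial reduces to 0 (Buchberger's first criterion).
S(f_1,f_3): lcm = xy. S = \tfrac{2}{5}yz - \tfrac{3}{2}x + \tfrac{3}{5}y + z - \tfrac{9}{2}.
  leading term yz: no divisor's leading term divides it; move \tfrac{2}{5}yz to the remainder.
  leading term x: subtract (\tfrac{3}{10})·f_1 from -\tfrac{3}{2}x + \tfrac{3}{5}y + z - \tfrac{9}{2} → \tfrac{3}{5}y + \tfrac{8}{5}z - \tfrac{18}{5}
  leading term y: no divisor's leading term divides it; move \tfrac{3}{5}y to the remainder.
  leading term z: no divisor's leading term divides it; move \tfrac{8}{5}z to the remainder.
  leading term 1: no divisor's leading term divides it; move -\tfrac{18}{5} to the remainder.
  remainder \tfrac{2}{5}yz + \tfrac{3}{5}y + \tfrac{8}{5}z - \tfrac{18}{5} ≠ 0; add g_4 = \tfrac{2}{5}yz + \tfrac{3}{5}y + \tfrac{8}{5}z - \tfrac{18}{5} to the basis.

S(f_2,f_3): lcm = xy^{2}. S = -2xyz + \tfrac{1}{2}x^{2} - \tfrac{3}{2}xy + yz + \tfrac{1}{2}x - \tfrac{9}{2}y.
  leading term xyz: subtract (\tfrac{2}{5}yz)·f_1 from -2xyz + \tfrac{1}{2}x^{2} - \tfrac{3}{2}xy + yz + \tfrac{1}{2}x - \tfrac{9}{2}y → \tfrac{4}{5}yz^{2} + \tfrac{1}{2}x^{2} - \tfrac{3}{2}xy + \tfrac{11}{5}yz + \tfrac{1}{2}x - \tfrac{9}{2}y
  leading term yz^{2}: subtract (2z)·g_4 from \tfrac{4}{5}yz^{2} + \tfrac{1}{2}x^{2} - \tfrac{3}{2}xy + \tfrac{11}{5}yz + \tfrac{1}{2}x - \tfrac{9}{2}y → \tfrac{1}{2}x^{2} - \tfrac{3}{2}xy + yz - \tfrac{16}{5}z^{2} + \tfrac{1}{2}x - \tfrac{9}{2}y + \tfrac{36}{5}z
  leading term x^{2}: subtract (-\tfrac{1}{10}x)·f_1 from \tfrac{1}{2}x^{2} - \tfrac{3}{2}xy + yz - \tfrac{16}{5}z^{2} + \tfrac{1}{2}x - \tfrac{9}{2}y + \tfrac{36}{5}z → -\tfrac{3}{2}xy - \tfrac{1}{5}xz + yz - \tfrac{16}{5}z^{2} + \tfrac{1}{5}x - \tfrac{9}{2}y + \tfrac{36}{5}z
  leading term xy: subtract (\tfrac{3}{10}y)·f_1 from -\tfrac{3}{2}xy - \tfrac{1}{5}xz + yz - \tfrac{16}{5}z^{2} + \tfrac{1}{5}x - \tfrac{9}{2}y + \tfrac{36}{5}z → -\tfrac{1}{5}xz + \tfrac{8}{5}yz - \tfrac{16}{5}z^{2} + \tfrac{1}{5}x - \tfrac{18}{5}y + \tfrac{36}{5}z
  leading term xz: subtract (\tfrac{1}{25}z)·f_1 from -\tfrac{1}{5}xz + \tfrac{8}{5}yz - \tfrac{16}{5}z^{2} + \tfrac{1}{5}x - \tfrac{18}{5}y + \tfrac{36}{5}z → \tfrac{8}{5}yz - \tfrac{78}{25}z^{2} + \tfrac{1}{5}x - \tfrac{18}{5}y + \tfrac{183}{25}z
  leading term yz: subtract (4)·g_4 from \tfrac{8}{5}yz - \tfrac{78}{25}z^{2} + \tfrac{1}{5}x - \tfrac{18}{5}y + \tfrac{183}{25}z → -\tfrac{78}{25}z^{2} + \tfrac{1}{5}x - 6y + \tfrac{23}{25}z + \tfrac{72}{5}
  leading term z^{2}: no divisor's leading term divides it; move -\tfrac{78}{25}z^{2} to the remainder.
  leading term x: subtract (-\tfrac{1}{25})·f_1 from \tfrac{1}{5}x - 6y + \tfrac{23}{25}z + \tfrac{72}{5} → -6y + \tfrac{21}{25}z + \tfrac{357}{25}
  leading term y: no divisor's leading term divides it; move -6y to the remainder.
  leading term z: no divisor's leading term divides it; move \tfrac{21}{25}z to the remainder.
  leading term 1: no divisor's leading term divides it; move \tfrac{357}{25} to the remainder.
  remainder -\tfrac{78}{25}z^{2} - 6y + \tfrac{21}{25}z + \tfrac{357}{25} ≠ 0; add g_5 = -\tfrac{78}{25}z^{2} - 6y + \tfrac{21}{25}z + \tfrac{357}{25} to the basis.

S(f_1,g_4): leading monomials are coprime, so the S-polynomial reduces to 0 (Buchberger's first criterion).
S(f_2,g_4): lcm = y^{2}z. S = -2yz^{2} + \tfrac{1}{2}xz - \tfrac{3}{2}y^{2} - 4yz + 9y + \tfrac{1}{2}z.
  leading term yz^{2}: subtract (-5z)·g_4 from -2yz^{2} + \tfrac{1}{2}xz - \tfrac{3}{2}y^{2} - 4yz + 9y + \tfrac{1}{2}z → \tfrac{1}{2}xz - \tfrac{3}{2}y^{2} - yz + 8z^{2} + 9y - \tfrac{35}{2}z
  leading term xz: subtract (-\tfrac{1}{10}z)·f_1 from \tfrac{1}{2}xz - \tfrac{3}{2}y^{2} - yz + 8z^{2} + 9y - \tfrac{35}{2}z → -\tfrac{3}{2}y^{2} - yz + \tfrac{39}{5}z^{2} + 9y - \tfrac{89}{5}z
  leading term y^{2}: subtract (\tfrac{3}{8})·f_2 from -\tfrac{3}{2}y^{2} - yz + \tfrac{39}{5}z^{2} + 9y - \tfrac{89}{5}z → -4yz + \tfrac{39}{5}z^{2} + \tfrac{3}{4}x + 9y - \tfrac{89}{5}z + \tfrac{3}{4}
  leading term yz: subtract (-10)·g_4 from -4yz + \tfrac{39}{5}z^{2} + \tfrac{3}{4}x + 9y - \tfrac{89}{5}z + \tfrac{3}{4} → \tfrac{39}{5}z^{2} + \tfrac{3}{4}x + 15y - \tfrac{9}{5}z - \tfrac{141}{4}
  leading term z^{2}: subtract (-\tfrac{5}{2})·g_5 from \tfrac{39}{5}z^{2} + \tfrac{3}{4}x + 15y - \tfrac{9}{5}z - \tfrac{141}{4} → \tfrac{3}{4}x + \tfrac{3}{10}z + \tfrac{9}{20}
  leading term x: subtract (-\tfrac{3}{20})·f_1 from \tfrac{3}{4}x + \tfrac{3}{10}z + \tfrac{9}{20} → 0
  remainder 0.

S(f_3,g_4): lcm = xyz. S = -\tfrac{3}{2}xy - \tfrac{5}{2}xz - z^{2} + 9x + \tfrac{9}{2}z.
  leading term xy: subtract (\tfrac{3}{10}y)·f_1 from -\tfrac{3}{2}xy - \tfrac{5}{2}xz - z^{2} + 9x + \tfrac{9}{2}z → -\tfrac{5}{2}xz + \tfrac{3}{5}yz - z^{2} + 9x + \tfrac{9}{10}y + \tfrac{9}{2}z
  leading term xz: subtract (\tfrac{1}{2}z)·f_1 from -\tfrac{5}{2}xz + \tfrac{3}{5}yz - z^{2} + 9x + \tfrac{9}{10}y + \tfrac{9}{2}z → \tfrac{3}{5}yz + 9x + \tfrac{9}{10}y + 6z
  leading term yz: subtract (\tfrac{3}{2})·g_4 from \tfrac{3}{5}yz + 9x + \tfrac{9}{10}y + 6z → 9x + \tfrac{18}{5}z + \tfrac{27}{5}
  leading term x: subtract (-\tfrac{9}{5})·f_1 from 9x + \tfrac{18}{5}z + \tfrac{27}{5} → 0
  remainder 0.

S(f_1,g_5): leading monomials are coprime, so the S-polynomial reduces to 0 (Buchberger's first criterion).
S(f_2,g_5): leading monomials are coprime, so the S-polynomial reduces to 0 (Buchberger's first criterion).
S(f_3,g_5): leading monomials are coprime, so the S-polynomial reduces to 0 (Buchberger's first criterion).
S(g_4,g_5): lcm = yz^{2}. S = -\tfrac{25}{13}y^{2} + \tfrac{23}{13}yz + 4z^{2} + \tfrac{119}{26}y - 9z.
  leading term y^{2}: subtract (\tfrac{25}{52})·f_2 from -\tfrac{25}{13}y^{2} + \tfrac{23}{13}yz + 4z^{2} + \tfrac{119}{26}y - 9z → -\tfrac{27}{13}yz + 4z^{2} + \tfrac{25}{26}x + \tfrac{119}{26}y - 9z + \tfrac{25}{26}
  leading term yz: subtract (-\tfrac{135}{26})·g_4 from -\tfrac{27}{13}yz + 4z^{2} + \tfrac{25}{26}x + \tfrac{119}{26}y - 9z + \tfrac{25}{26} → 4z^{2} + \tfrac{25}{26}x + \tfrac{100}{13}y - \tfrac{9}{13}z - \tfrac{461}{26}
  leading term z^{2}: subtract (-\tfrac{50}{39})·g_5 from 4z^{2} + \tfrac{25}{26}x + \tfrac{100}{13}y - \tfrac{9}{13}z - \tfrac{461}{26} → \tfrac{25}{26}x + \tfrac{5}{13}z + \tfrac{15}{26}
  leading term x: subtract (-\tfrac{5}{26})·f_1 from \tfrac{25}{26}x + \tfrac{5}{13}z + \tfrac{15}{26} → 0
  remainder 0.

Every S-polynomial of the final basis reduces to 0, so we have a Gröbner basis.
Inter-reduce: drop elements whose leading term is divisible by another's, tail-reduce, and make monic.

G = {y^{2} + 3y + \tfrac{39}{5}z - \tfrac{89}{5}, yz + \tfrac{3}{2}y + 4z - 9, z^{2} + \tfrac{25}{13}y - \tfrac{7}{26}z - \tfrac{119}{26}, x + \tfrac{2}{5}z + \tfrac{3}{5}}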